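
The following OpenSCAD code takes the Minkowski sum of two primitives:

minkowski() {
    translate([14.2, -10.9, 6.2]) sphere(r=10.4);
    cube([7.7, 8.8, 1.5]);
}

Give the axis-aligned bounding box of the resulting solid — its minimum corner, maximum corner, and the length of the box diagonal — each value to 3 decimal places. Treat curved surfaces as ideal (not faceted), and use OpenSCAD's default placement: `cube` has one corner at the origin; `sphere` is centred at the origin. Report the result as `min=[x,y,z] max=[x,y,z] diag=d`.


A = translate([14.2, -10.9, 6.2]) sphere(r=10.4) → bbox [3.8,-21.3,-4.2] .. [24.6,-0.5,16.6]
B = cube([7.7, 8.8, 1.5]) → bbox [0,0,0] .. [7.7,8.8,1.5]
lo = A.lo+B.lo = [3.8+0, -21.3+0, -4.2+0] = [3.800,-21.300,-4.200]
hi = A.hi+B.hi = [24.6+7.7, -0.5+8.8, 16.6+1.5] = [32.300,8.300,18.100]
diag = √(28.5²+29.6²+22.3²) = √2185.7 = 46.751

min=[3.800,-21.300,-4.200] max=[32.300,8.300,18.100] diag=46.751


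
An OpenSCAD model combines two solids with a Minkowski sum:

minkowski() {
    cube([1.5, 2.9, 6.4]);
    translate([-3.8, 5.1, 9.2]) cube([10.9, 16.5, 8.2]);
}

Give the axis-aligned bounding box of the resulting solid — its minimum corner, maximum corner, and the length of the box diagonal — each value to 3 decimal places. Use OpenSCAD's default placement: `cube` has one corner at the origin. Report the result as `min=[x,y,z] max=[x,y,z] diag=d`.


A = translate([-3.8, 5.1, 9.2]) cube([10.9, 16.5, 8.2]) → bbox [-3.8,5.1,9.2] .. [7.1,21.6,17.4]
B = cube([1.5, 2.9, 6.4]) → bbox [0,0,0] .. [1.5,2.9,6.4]
lo = A.lo+B.lo = [-3.8+0, 5.1+0, 9.2+0] = [-3.800,5.100,9.200]
hi = A.hi+B.hi = [7.1+1.5, 21.6+2.9, 17.4+6.4] = [8.600,24.500,23.800]
diag = √(12.4²+19.4²+14.6²) = √743.28 = 27.263

min=[-3.800,5.100,9.200] max=[8.600,24.500,23.800] diag=27.263


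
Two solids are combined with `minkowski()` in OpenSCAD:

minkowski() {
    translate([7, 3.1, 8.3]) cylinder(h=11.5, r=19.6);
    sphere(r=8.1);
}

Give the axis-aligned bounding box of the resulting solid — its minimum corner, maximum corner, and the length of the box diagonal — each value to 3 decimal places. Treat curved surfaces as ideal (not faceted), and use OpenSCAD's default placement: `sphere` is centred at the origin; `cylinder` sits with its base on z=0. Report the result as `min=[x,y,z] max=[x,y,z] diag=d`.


min=[-20.700,-24.600,0.200] max=[34.700,30.800,27.900] diag=83.100

A = translate([7, 3.1, 8.3]) cylinder(h=11.5, r=19.6) → bbox [-12.6,-16.5,8.3] .. [26.6,22.7,19.8]
B = sphere(r=8.1) → bbox [-8.1,-8.1,-8.1] .. [8.1,8.1,8.1]
lo = A.lo+B.lo = [-12.6-8.1, -16.5-8.1, 8.3-8.1] = [-20.700,-24.600,0.200]
hi = A.hi+B.hi = [26.6+8.1, 22.7+8.1, 19.8+8.1] = [34.700,30.800,27.900]
diag = √(55.4²+55.4²+27.7²) = √6905.61 = 83.100


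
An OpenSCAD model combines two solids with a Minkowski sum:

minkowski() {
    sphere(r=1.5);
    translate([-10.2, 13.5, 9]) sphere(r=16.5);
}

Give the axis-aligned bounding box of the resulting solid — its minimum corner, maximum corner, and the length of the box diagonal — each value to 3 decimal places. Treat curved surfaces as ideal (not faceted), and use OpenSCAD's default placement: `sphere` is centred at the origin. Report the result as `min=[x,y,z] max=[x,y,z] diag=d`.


A = translate([-10.2, 13.5, 9]) sphere(r=16.5) → bbox [-26.7,-3,-7.5] .. [6.3,30,25.5]
B = sphere(r=1.5) → bbox [-1.5,-1.5,-1.5] .. [1.5,1.5,1.5]
lo = A.lo+B.lo = [-26.7-1.5, -3-1.5, -7.5-1.5] = [-28.200,-4.500,-9.000]
hi = A.hi+B.hi = [6.3+1.5, 30+1.5, 25.5+1.5] = [7.800,31.500,27.000]
diag = √(36²+36²+36²) = √3888 = 62.354

min=[-28.200,-4.500,-9.000] max=[7.800,31.500,27.000] diag=62.354


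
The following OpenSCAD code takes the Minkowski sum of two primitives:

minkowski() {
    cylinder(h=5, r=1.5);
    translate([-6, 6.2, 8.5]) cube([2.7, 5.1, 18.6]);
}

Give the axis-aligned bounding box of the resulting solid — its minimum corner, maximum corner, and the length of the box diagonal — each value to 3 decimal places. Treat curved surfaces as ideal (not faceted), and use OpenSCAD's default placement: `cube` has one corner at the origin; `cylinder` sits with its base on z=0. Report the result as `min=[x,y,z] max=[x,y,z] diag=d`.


min=[-7.500,4.700,8.500] max=[-1.800,12.800,32.100] diag=25.594

A = translate([-6, 6.2, 8.5]) cube([2.7, 5.1, 18.6]) → bbox [-6,6.2,8.5] .. [-3.3,11.3,27.1]
B = cylinder(h=5, r=1.5) → bbox [-1.5,-1.5,0] .. [1.5,1.5,5]
lo = A.lo+B.lo = [-6-1.5, 6.2-1.5, 8.5+0] = [-7.500,4.700,8.500]
hi = A.hi+B.hi = [-3.3+1.5, 11.3+1.5, 27.1+5] = [-1.800,12.800,32.100]
diag = √(5.7²+8.1²+23.6²) = √655.06 = 25.594


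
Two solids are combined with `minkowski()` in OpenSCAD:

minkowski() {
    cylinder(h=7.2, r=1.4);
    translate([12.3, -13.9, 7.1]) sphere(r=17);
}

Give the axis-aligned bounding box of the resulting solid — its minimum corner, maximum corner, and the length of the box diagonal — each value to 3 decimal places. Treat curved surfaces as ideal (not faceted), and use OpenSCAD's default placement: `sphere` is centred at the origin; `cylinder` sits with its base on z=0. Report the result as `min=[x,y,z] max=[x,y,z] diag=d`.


A = translate([12.3, -13.9, 7.1]) sphere(r=17) → bbox [-4.7,-30.9,-9.9] .. [29.3,3.1,24.1]
B = cylinder(h=7.2, r=1.4) → bbox [-1.4,-1.4,0] .. [1.4,1.4,7.2]
lo = A.lo+B.lo = [-4.7-1.4, -30.9-1.4, -9.9+0] = [-6.100,-32.300,-9.900]
hi = A.hi+B.hi = [29.3+1.4, 3.1+1.4, 24.1+7.2] = [30.700,4.500,31.300]
diag = √(36.8²+36.8²+41.2²) = √4405.92 = 66.377

min=[-6.100,-32.300,-9.900] max=[30.700,4.500,31.300] diag=66.377


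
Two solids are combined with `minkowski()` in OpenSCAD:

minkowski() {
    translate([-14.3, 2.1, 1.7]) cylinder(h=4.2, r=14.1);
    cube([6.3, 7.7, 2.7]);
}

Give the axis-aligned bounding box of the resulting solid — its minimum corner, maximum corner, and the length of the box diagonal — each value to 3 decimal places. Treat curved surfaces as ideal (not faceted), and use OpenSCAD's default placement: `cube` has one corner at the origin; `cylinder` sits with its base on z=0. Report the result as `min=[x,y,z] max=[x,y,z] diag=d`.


A = translate([-14.3, 2.1, 1.7]) cylinder(h=4.2, r=14.1) → bbox [-28.4,-12,1.7] .. [-0.2,16.2,5.9]
B = cube([6.3, 7.7, 2.7]) → bbox [0,0,0] .. [6.3,7.7,2.7]
lo = A.lo+B.lo = [-28.4+0, -12+0, 1.7+0] = [-28.400,-12.000,1.700]
hi = A.hi+B.hi = [-0.2+6.3, 16.2+7.7, 5.9+2.7] = [6.100,23.900,8.600]
diag = √(34.5²+35.9²+6.9²) = √2526.67 = 50.266

min=[-28.400,-12.000,1.700] max=[6.100,23.900,8.600] diag=50.266


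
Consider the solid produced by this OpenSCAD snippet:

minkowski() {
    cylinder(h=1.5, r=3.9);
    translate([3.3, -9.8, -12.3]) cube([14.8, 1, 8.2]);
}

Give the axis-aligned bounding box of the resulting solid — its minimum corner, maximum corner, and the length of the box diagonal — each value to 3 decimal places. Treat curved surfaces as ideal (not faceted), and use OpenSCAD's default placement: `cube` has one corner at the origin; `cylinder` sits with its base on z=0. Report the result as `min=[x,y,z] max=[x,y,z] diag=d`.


A = translate([3.3, -9.8, -12.3]) cube([14.8, 1, 8.2]) → bbox [3.3,-9.8,-12.3] .. [18.1,-8.8,-4.1]
B = cylinder(h=1.5, r=3.9) → bbox [-3.9,-3.9,0] .. [3.9,3.9,1.5]
lo = A.lo+B.lo = [3.3-3.9, -9.8-3.9, -12.3+0] = [-0.600,-13.700,-12.300]
hi = A.hi+B.hi = [18.1+3.9, -8.8+3.9, -4.1+1.5] = [22.000,-4.900,-2.600]
diag = √(22.6²+8.8²+9.7²) = √682.29 = 26.121

min=[-0.600,-13.700,-12.300] max=[22.000,-4.900,-2.600] diag=26.121


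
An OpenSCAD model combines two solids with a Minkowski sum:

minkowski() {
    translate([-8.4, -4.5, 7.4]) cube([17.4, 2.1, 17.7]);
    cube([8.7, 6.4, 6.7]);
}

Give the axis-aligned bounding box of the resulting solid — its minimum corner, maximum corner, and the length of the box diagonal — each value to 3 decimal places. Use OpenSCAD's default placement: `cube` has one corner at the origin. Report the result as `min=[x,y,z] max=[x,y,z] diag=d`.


A = translate([-8.4, -4.5, 7.4]) cube([17.4, 2.1, 17.7]) → bbox [-8.4,-4.5,7.4] .. [9,-2.4,25.1]
B = cube([8.7, 6.4, 6.7]) → bbox [0,0,0] .. [8.7,6.4,6.7]
lo = A.lo+B.lo = [-8.4+0, -4.5+0, 7.4+0] = [-8.400,-4.500,7.400]
hi = A.hi+B.hi = [9+8.7, -2.4+6.4, 25.1+6.7] = [17.700,4.000,31.800]
diag = √(26.1²+8.5²+24.4²) = √1348.82 = 36.726

min=[-8.400,-4.500,7.400] max=[17.700,4.000,31.800] diag=36.726


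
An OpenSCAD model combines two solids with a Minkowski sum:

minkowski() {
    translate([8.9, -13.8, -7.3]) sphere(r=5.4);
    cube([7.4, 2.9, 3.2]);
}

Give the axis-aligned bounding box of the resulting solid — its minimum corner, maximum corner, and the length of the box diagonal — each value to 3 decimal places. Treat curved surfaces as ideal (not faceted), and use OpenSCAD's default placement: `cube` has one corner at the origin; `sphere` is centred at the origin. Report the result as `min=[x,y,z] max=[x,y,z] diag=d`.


A = translate([8.9, -13.8, -7.3]) sphere(r=5.4) → bbox [3.5,-19.2,-12.7] .. [14.3,-8.4,-1.9]
B = cube([7.4, 2.9, 3.2]) → bbox [0,0,0] .. [7.4,2.9,3.2]
lo = A.lo+B.lo = [3.5+0, -19.2+0, -12.7+0] = [3.500,-19.200,-12.700]
hi = A.hi+B.hi = [14.3+7.4, -8.4+2.9, -1.9+3.2] = [21.700,-5.500,1.300]
diag = √(18.2²+13.7²+14²) = √714.93 = 26.738

min=[3.500,-19.200,-12.700] max=[21.700,-5.500,1.300] diag=26.738


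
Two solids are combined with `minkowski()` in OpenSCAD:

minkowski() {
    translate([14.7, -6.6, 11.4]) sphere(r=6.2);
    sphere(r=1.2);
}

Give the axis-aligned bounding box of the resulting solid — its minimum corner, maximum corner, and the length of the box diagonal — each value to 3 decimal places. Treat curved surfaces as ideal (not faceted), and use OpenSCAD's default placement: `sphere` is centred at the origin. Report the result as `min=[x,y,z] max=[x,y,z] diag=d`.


A = translate([14.7, -6.6, 11.4]) sphere(r=6.2) → bbox [8.5,-12.8,5.2] .. [20.9,-0.4,17.6]
B = sphere(r=1.2) → bbox [-1.2,-1.2,-1.2] .. [1.2,1.2,1.2]
lo = A.lo+B.lo = [8.5-1.2, -12.8-1.2, 5.2-1.2] = [7.300,-14.000,4.000]
hi = A.hi+B.hi = [20.9+1.2, -0.4+1.2, 17.6+1.2] = [22.100,0.800,18.800]
diag = √(14.8²+14.8²+14.8²) = √657.12 = 25.634

min=[7.300,-14.000,4.000] max=[22.100,0.800,18.800] diag=25.634


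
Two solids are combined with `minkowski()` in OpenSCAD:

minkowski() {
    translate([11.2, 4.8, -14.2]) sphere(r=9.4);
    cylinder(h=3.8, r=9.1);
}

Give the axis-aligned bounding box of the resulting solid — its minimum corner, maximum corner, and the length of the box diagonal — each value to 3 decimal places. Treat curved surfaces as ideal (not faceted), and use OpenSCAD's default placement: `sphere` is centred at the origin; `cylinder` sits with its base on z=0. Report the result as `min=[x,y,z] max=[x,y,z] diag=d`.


A = translate([11.2, 4.8, -14.2]) sphere(r=9.4) → bbox [1.8,-4.6,-23.6] .. [20.6,14.2,-4.8]
B = cylinder(h=3.8, r=9.1) → bbox [-9.1,-9.1,0] .. [9.1,9.1,3.8]
lo = A.lo+B.lo = [1.8-9.1, -4.6-9.1, -23.6+0] = [-7.300,-13.700,-23.600]
hi = A.hi+B.hi = [20.6+9.1, 14.2+9.1, -4.8+3.8] = [29.700,23.300,-1.000]
diag = √(37²+37²+22.6²) = √3248.76 = 56.998

min=[-7.300,-13.700,-23.600] max=[29.700,23.300,-1.000] diag=56.998


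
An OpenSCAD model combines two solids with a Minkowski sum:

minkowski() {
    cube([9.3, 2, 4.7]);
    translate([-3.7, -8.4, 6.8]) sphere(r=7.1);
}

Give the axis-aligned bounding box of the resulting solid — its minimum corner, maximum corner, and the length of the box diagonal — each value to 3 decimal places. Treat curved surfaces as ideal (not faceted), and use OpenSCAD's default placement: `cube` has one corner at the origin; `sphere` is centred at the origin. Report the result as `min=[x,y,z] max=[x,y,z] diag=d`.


A = translate([-3.7, -8.4, 6.8]) sphere(r=7.1) → bbox [-10.8,-15.5,-0.3] .. [3.4,-1.3,13.9]
B = cube([9.3, 2, 4.7]) → bbox [0,0,0] .. [9.3,2,4.7]
lo = A.lo+B.lo = [-10.8+0, -15.5+0, -0.3+0] = [-10.800,-15.500,-0.300]
hi = A.hi+B.hi = [3.4+9.3, -1.3+2, 13.9+4.7] = [12.700,0.700,18.600]
diag = √(23.5²+16.2²+18.9²) = √1171.9 = 34.233

min=[-10.800,-15.500,-0.300] max=[12.700,0.700,18.600] diag=34.233


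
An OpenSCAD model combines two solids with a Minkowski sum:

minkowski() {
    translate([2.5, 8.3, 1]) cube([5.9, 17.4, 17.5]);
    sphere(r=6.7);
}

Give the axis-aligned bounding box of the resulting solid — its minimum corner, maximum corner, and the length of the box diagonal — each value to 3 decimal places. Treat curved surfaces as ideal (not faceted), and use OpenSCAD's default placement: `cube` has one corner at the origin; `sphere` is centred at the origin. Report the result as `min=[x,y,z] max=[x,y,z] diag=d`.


min=[-4.200,1.600,-5.700] max=[15.100,32.400,25.200] diag=47.707

A = translate([2.5, 8.3, 1]) cube([5.9, 17.4, 17.5]) → bbox [2.5,8.3,1] .. [8.4,25.7,18.5]
B = sphere(r=6.7) → bbox [-6.7,-6.7,-6.7] .. [6.7,6.7,6.7]
lo = A.lo+B.lo = [2.5-6.7, 8.3-6.7, 1-6.7] = [-4.200,1.600,-5.700]
hi = A.hi+B.hi = [8.4+6.7, 25.7+6.7, 18.5+6.7] = [15.100,32.400,25.200]
diag = √(19.3²+30.8²+30.9²) = √2275.94 = 47.707


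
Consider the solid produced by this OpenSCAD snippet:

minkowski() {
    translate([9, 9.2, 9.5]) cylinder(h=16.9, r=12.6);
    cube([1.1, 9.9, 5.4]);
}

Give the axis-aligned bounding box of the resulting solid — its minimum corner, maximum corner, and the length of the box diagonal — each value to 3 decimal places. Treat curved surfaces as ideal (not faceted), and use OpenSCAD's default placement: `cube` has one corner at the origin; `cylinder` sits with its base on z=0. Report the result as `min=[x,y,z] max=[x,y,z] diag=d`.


min=[-3.600,-3.400,9.500] max=[22.700,31.700,31.800] diag=49.204

A = translate([9, 9.2, 9.5]) cylinder(h=16.9, r=12.6) → bbox [-3.6,-3.4,9.5] .. [21.6,21.8,26.4]
B = cube([1.1, 9.9, 5.4]) → bbox [0,0,0] .. [1.1,9.9,5.4]
lo = A.lo+B.lo = [-3.6+0, -3.4+0, 9.5+0] = [-3.600,-3.400,9.500]
hi = A.hi+B.hi = [21.6+1.1, 21.8+9.9, 26.4+5.4] = [22.700,31.700,31.800]
diag = √(26.3²+35.1²+22.3²) = √2420.99 = 49.204


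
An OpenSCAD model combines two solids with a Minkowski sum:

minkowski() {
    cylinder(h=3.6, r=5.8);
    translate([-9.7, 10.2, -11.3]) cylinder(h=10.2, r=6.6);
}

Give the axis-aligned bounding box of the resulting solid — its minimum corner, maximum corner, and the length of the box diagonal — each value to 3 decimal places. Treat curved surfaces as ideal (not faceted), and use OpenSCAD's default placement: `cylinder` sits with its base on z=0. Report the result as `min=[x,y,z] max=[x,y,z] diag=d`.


min=[-22.100,-2.200,-11.300] max=[2.700,22.600,2.500] diag=37.690

A = translate([-9.7, 10.2, -11.3]) cylinder(h=10.2, r=6.6) → bbox [-16.3,3.6,-11.3] .. [-3.1,16.8,-1.1]
B = cylinder(h=3.6, r=5.8) → bbox [-5.8,-5.8,0] .. [5.8,5.8,3.6]
lo = A.lo+B.lo = [-16.3-5.8, 3.6-5.8, -11.3+0] = [-22.100,-2.200,-11.300]
hi = A.hi+B.hi = [-3.1+5.8, 16.8+5.8, -1.1+3.6] = [2.700,22.600,2.500]
diag = √(24.8²+24.8²+13.8²) = √1420.52 = 37.690


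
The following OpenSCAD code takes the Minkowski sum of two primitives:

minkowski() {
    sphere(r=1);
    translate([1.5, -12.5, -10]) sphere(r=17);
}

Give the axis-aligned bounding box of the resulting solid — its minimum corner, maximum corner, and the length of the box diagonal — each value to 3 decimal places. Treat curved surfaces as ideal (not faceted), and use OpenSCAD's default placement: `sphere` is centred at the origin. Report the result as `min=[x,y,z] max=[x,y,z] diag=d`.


min=[-16.500,-30.500,-28.000] max=[19.500,5.500,8.000] diag=62.354

A = translate([1.5, -12.5, -10]) sphere(r=17) → bbox [-15.5,-29.5,-27] .. [18.5,4.5,7]
B = sphere(r=1) → bbox [-1,-1,-1] .. [1,1,1]
lo = A.lo+B.lo = [-15.5-1, -29.5-1, -27-1] = [-16.500,-30.500,-28.000]
hi = A.hi+B.hi = [18.5+1, 4.5+1, 7+1] = [19.500,5.500,8.000]
diag = √(36²+36²+36²) = √3888 = 62.354


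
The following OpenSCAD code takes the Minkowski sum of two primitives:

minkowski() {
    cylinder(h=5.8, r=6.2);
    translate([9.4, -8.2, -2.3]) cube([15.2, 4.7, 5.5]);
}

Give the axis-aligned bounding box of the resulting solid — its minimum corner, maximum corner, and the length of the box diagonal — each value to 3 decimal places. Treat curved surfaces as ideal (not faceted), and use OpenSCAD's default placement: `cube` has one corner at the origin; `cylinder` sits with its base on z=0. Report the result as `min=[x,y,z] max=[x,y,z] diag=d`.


min=[3.200,-14.400,-2.300] max=[30.800,2.700,9.000] diag=34.378

A = translate([9.4, -8.2, -2.3]) cube([15.2, 4.7, 5.5]) → bbox [9.4,-8.2,-2.3] .. [24.6,-3.5,3.2]
B = cylinder(h=5.8, r=6.2) → bbox [-6.2,-6.2,0] .. [6.2,6.2,5.8]
lo = A.lo+B.lo = [9.4-6.2, -8.2-6.2, -2.3+0] = [3.200,-14.400,-2.300]
hi = A.hi+B.hi = [24.6+6.2, -3.5+6.2, 3.2+5.8] = [30.800,2.700,9.000]
diag = √(27.6²+17.1²+11.3²) = √1181.86 = 34.378


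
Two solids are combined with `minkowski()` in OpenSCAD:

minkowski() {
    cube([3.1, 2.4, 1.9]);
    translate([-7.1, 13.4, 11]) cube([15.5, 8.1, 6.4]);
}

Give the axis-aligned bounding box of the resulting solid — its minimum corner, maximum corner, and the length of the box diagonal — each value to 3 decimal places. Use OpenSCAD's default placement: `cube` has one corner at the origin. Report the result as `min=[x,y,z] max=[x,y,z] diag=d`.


min=[-7.100,13.400,11.000] max=[11.500,23.900,19.300] diag=22.915

A = translate([-7.1, 13.4, 11]) cube([15.5, 8.1, 6.4]) → bbox [-7.1,13.4,11] .. [8.4,21.5,17.4]
B = cube([3.1, 2.4, 1.9]) → bbox [0,0,0] .. [3.1,2.4,1.9]
lo = A.lo+B.lo = [-7.1+0, 13.4+0, 11+0] = [-7.100,13.400,11.000]
hi = A.hi+B.hi = [8.4+3.1, 21.5+2.4, 17.4+1.9] = [11.500,23.900,19.300]
diag = √(18.6²+10.5²+8.3²) = √525.1 = 22.915


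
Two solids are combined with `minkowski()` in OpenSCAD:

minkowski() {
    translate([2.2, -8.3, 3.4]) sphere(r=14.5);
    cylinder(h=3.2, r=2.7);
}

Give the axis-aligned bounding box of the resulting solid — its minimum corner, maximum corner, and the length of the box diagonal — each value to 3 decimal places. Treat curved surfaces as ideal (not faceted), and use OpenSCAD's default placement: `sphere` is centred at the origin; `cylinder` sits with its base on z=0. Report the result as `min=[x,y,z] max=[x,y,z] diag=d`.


min=[-15.000,-25.500,-11.100] max=[19.400,8.900,21.100] diag=58.340

A = translate([2.2, -8.3, 3.4]) sphere(r=14.5) → bbox [-12.3,-22.8,-11.1] .. [16.7,6.2,17.9]
B = cylinder(h=3.2, r=2.7) → bbox [-2.7,-2.7,0] .. [2.7,2.7,3.2]
lo = A.lo+B.lo = [-12.3-2.7, -22.8-2.7, -11.1+0] = [-15.000,-25.500,-11.100]
hi = A.hi+B.hi = [16.7+2.7, 6.2+2.7, 17.9+3.2] = [19.400,8.900,21.100]
diag = √(34.4²+34.4²+32.2²) = √3403.56 = 58.340


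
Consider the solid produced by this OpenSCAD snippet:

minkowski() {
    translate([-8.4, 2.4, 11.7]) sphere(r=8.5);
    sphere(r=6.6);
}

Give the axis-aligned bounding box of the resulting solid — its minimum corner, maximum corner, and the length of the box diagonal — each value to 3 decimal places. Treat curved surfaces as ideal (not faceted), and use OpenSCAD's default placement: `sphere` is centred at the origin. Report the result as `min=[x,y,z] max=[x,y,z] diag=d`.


A = translate([-8.4, 2.4, 11.7]) sphere(r=8.5) → bbox [-16.9,-6.1,3.2] .. [0.1,10.9,20.2]
B = sphere(r=6.6) → bbox [-6.6,-6.6,-6.6] .. [6.6,6.6,6.6]
lo = A.lo+B.lo = [-16.9-6.6, -6.1-6.6, 3.2-6.6] = [-23.500,-12.700,-3.400]
hi = A.hi+B.hi = [0.1+6.6, 10.9+6.6, 20.2+6.6] = [6.700,17.500,26.800]
diag = √(30.2²+30.2²+30.2²) = √2736.12 = 52.308

min=[-23.500,-12.700,-3.400] max=[6.700,17.500,26.800] diag=52.308


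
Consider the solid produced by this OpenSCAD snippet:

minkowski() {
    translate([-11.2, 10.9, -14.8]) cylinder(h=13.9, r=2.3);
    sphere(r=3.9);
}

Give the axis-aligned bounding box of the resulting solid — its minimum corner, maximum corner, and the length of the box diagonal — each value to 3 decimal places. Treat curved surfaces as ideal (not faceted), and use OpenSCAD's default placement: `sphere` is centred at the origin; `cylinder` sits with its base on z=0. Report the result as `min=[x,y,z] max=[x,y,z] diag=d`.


A = translate([-11.2, 10.9, -14.8]) cylinder(h=13.9, r=2.3) → bbox [-13.5,8.6,-14.8] .. [-8.9,13.2,-0.9]
B = sphere(r=3.9) → bbox [-3.9,-3.9,-3.9] .. [3.9,3.9,3.9]
lo = A.lo+B.lo = [-13.5-3.9, 8.6-3.9, -14.8-3.9] = [-17.400,4.700,-18.700]
hi = A.hi+B.hi = [-8.9+3.9, 13.2+3.9, -0.9+3.9] = [-5.000,17.100,3.000]
diag = √(12.4²+12.4²+21.7²) = √778.41 = 27.900

min=[-17.400,4.700,-18.700] max=[-5.000,17.100,3.000] diag=27.900


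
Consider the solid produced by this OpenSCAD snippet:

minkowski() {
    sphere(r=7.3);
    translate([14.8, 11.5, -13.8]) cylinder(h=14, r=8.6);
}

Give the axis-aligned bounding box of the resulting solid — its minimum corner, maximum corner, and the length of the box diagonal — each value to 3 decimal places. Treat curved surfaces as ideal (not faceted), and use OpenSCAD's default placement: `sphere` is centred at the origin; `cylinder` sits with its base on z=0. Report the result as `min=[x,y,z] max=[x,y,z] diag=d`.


A = translate([14.8, 11.5, -13.8]) cylinder(h=14, r=8.6) → bbox [6.2,2.9,-13.8] .. [23.4,20.1,0.2]
B = sphere(r=7.3) → bbox [-7.3,-7.3,-7.3] .. [7.3,7.3,7.3]
lo = A.lo+B.lo = [6.2-7.3, 2.9-7.3, -13.8-7.3] = [-1.100,-4.400,-21.100]
hi = A.hi+B.hi = [23.4+7.3, 20.1+7.3, 0.2+7.3] = [30.700,27.400,7.500]
diag = √(31.8²+31.8²+28.6²) = √2840.44 = 53.296

min=[-1.100,-4.400,-21.100] max=[30.700,27.400,7.500] diag=53.296


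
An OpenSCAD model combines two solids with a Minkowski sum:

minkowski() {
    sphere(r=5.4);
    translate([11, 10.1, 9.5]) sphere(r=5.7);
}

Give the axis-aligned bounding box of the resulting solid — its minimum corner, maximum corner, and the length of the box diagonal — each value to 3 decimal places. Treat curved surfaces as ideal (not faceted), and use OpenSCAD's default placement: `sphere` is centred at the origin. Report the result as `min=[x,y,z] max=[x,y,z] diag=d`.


min=[-0.100,-1.000,-1.600] max=[22.100,21.200,20.600] diag=38.452

A = translate([11, 10.1, 9.5]) sphere(r=5.7) → bbox [5.3,4.4,3.8] .. [16.7,15.8,15.2]
B = sphere(r=5.4) → bbox [-5.4,-5.4,-5.4] .. [5.4,5.4,5.4]
lo = A.lo+B.lo = [5.3-5.4, 4.4-5.4, 3.8-5.4] = [-0.100,-1.000,-1.600]
hi = A.hi+B.hi = [16.7+5.4, 15.8+5.4, 15.2+5.4] = [22.100,21.200,20.600]
diag = √(22.2²+22.2²+22.2²) = √1478.52 = 38.452


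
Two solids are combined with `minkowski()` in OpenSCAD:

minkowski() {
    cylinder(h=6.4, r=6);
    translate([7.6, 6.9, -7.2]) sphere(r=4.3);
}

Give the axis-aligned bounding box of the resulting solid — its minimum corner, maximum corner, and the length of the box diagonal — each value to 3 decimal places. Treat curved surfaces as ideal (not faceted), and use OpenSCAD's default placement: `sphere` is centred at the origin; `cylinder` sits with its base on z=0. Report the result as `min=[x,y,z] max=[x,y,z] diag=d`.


A = translate([7.6, 6.9, -7.2]) sphere(r=4.3) → bbox [3.3,2.6,-11.5] .. [11.9,11.2,-2.9]
B = cylinder(h=6.4, r=6) → bbox [-6,-6,0] .. [6,6,6.4]
lo = A.lo+B.lo = [3.3-6, 2.6-6, -11.5+0] = [-2.700,-3.400,-11.500]
hi = A.hi+B.hi = [11.9+6, 11.2+6, -2.9+6.4] = [17.900,17.200,3.500]
diag = √(20.6²+20.6²+15²) = √1073.72 = 32.768

min=[-2.700,-3.400,-11.500] max=[17.900,17.200,3.500] diag=32.768


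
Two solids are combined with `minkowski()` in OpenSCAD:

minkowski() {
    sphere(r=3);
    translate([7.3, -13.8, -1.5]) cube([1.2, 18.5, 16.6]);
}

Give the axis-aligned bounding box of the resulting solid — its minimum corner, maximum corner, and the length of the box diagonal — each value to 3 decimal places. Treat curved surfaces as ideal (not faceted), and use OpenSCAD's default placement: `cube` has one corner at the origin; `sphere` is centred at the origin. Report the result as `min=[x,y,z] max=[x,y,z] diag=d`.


min=[4.300,-16.800,-4.500] max=[11.500,7.700,18.100] diag=34.101

A = translate([7.3, -13.8, -1.5]) cube([1.2, 18.5, 16.6]) → bbox [7.3,-13.8,-1.5] .. [8.5,4.7,15.1]
B = sphere(r=3) → bbox [-3,-3,-3] .. [3,3,3]
lo = A.lo+B.lo = [7.3-3, -13.8-3, -1.5-3] = [4.300,-16.800,-4.500]
hi = A.hi+B.hi = [8.5+3, 4.7+3, 15.1+3] = [11.500,7.700,18.100]
diag = √(7.2²+24.5²+22.6²) = √1162.85 = 34.101


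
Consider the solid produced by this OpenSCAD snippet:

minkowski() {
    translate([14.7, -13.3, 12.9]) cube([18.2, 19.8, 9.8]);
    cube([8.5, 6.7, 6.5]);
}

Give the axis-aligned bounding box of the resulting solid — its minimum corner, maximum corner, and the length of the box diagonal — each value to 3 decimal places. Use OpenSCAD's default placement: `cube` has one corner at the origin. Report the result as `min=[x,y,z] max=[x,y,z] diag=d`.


min=[14.700,-13.300,12.900] max=[41.400,13.200,29.200] diag=40.998

A = translate([14.7, -13.3, 12.9]) cube([18.2, 19.8, 9.8]) → bbox [14.7,-13.3,12.9] .. [32.9,6.5,22.7]
B = cube([8.5, 6.7, 6.5]) → bbox [0,0,0] .. [8.5,6.7,6.5]
lo = A.lo+B.lo = [14.7+0, -13.3+0, 12.9+0] = [14.700,-13.300,12.900]
hi = A.hi+B.hi = [32.9+8.5, 6.5+6.7, 22.7+6.5] = [41.400,13.200,29.200]
diag = √(26.7²+26.5²+16.3²) = √1680.83 = 40.998


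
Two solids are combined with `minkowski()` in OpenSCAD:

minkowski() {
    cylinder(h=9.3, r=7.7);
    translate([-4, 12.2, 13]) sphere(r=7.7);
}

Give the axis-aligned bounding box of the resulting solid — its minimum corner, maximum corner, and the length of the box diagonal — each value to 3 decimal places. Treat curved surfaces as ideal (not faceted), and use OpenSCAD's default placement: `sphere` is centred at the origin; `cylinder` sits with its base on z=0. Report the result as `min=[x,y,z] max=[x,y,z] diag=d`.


min=[-19.400,-3.200,5.300] max=[11.400,27.600,30.000] diag=50.074

A = translate([-4, 12.2, 13]) sphere(r=7.7) → bbox [-11.7,4.5,5.3] .. [3.7,19.9,20.7]
B = cylinder(h=9.3, r=7.7) → bbox [-7.7,-7.7,0] .. [7.7,7.7,9.3]
lo = A.lo+B.lo = [-11.7-7.7, 4.5-7.7, 5.3+0] = [-19.400,-3.200,5.300]
hi = A.hi+B.hi = [3.7+7.7, 19.9+7.7, 20.7+9.3] = [11.400,27.600,30.000]
diag = √(30.8²+30.8²+24.7²) = √2507.37 = 50.074


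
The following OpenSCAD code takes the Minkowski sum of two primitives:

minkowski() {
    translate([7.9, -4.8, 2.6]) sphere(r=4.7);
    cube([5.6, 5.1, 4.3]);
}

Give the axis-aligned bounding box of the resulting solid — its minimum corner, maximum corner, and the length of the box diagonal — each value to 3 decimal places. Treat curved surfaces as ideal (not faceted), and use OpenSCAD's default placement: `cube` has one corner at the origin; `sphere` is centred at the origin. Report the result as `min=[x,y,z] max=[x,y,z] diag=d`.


A = translate([7.9, -4.8, 2.6]) sphere(r=4.7) → bbox [3.2,-9.5,-2.1] .. [12.6,-0.1,7.3]
B = cube([5.6, 5.1, 4.3]) → bbox [0,0,0] .. [5.6,5.1,4.3]
lo = A.lo+B.lo = [3.2+0, -9.5+0, -2.1+0] = [3.200,-9.500,-2.100]
hi = A.hi+B.hi = [12.6+5.6, -0.1+5.1, 7.3+4.3] = [18.200,5.000,11.600]
diag = √(15²+14.5²+13.7²) = √622.94 = 24.959

min=[3.200,-9.500,-2.100] max=[18.200,5.000,11.600] diag=24.959


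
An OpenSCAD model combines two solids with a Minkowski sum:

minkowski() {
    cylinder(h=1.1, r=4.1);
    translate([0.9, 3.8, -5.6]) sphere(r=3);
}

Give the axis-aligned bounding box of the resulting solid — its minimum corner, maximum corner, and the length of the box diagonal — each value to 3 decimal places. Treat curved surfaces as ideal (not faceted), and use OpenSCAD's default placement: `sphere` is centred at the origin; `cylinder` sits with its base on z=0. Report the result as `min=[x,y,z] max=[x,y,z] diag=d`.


A = translate([0.9, 3.8, -5.6]) sphere(r=3) → bbox [-2.1,0.8,-8.6] .. [3.9,6.8,-2.6]
B = cylinder(h=1.1, r=4.1) → bbox [-4.1,-4.1,0] .. [4.1,4.1,1.1]
lo = A.lo+B.lo = [-2.1-4.1, 0.8-4.1, -8.6+0] = [-6.200,-3.300,-8.600]
hi = A.hi+B.hi = [3.9+4.1, 6.8+4.1, -2.6+1.1] = [8.000,10.900,-1.500]
diag = √(14.2²+14.2²+7.1²) = √453.69 = 21.300

min=[-6.200,-3.300,-8.600] max=[8.000,10.900,-1.500] diag=21.300


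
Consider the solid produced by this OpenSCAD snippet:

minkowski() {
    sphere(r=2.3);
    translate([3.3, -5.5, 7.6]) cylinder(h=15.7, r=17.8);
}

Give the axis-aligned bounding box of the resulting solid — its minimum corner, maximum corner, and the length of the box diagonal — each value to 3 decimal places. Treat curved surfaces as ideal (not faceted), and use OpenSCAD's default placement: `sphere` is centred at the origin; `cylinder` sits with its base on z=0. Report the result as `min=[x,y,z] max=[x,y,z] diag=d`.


A = translate([3.3, -5.5, 7.6]) cylinder(h=15.7, r=17.8) → bbox [-14.5,-23.3,7.6] .. [21.1,12.3,23.3]
B = sphere(r=2.3) → bbox [-2.3,-2.3,-2.3] .. [2.3,2.3,2.3]
lo = A.lo+B.lo = [-14.5-2.3, -23.3-2.3, 7.6-2.3] = [-16.800,-25.600,5.300]
hi = A.hi+B.hi = [21.1+2.3, 12.3+2.3, 23.3+2.3] = [23.400,14.600,25.600]
diag = √(40.2²+40.2²+20.3²) = √3644.17 = 60.367

min=[-16.800,-25.600,5.300] max=[23.400,14.600,25.600] diag=60.367


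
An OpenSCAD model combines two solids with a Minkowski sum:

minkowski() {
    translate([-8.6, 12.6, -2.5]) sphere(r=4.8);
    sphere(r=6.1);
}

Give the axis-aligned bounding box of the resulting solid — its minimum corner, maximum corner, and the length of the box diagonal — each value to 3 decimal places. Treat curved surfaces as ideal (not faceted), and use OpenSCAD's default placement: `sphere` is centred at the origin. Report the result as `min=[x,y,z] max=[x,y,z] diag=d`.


A = translate([-8.6, 12.6, -2.5]) sphere(r=4.8) → bbox [-13.4,7.8,-7.3] .. [-3.8,17.4,2.3]
B = sphere(r=6.1) → bbox [-6.1,-6.1,-6.1] .. [6.1,6.1,6.1]
lo = A.lo+B.lo = [-13.4-6.1, 7.8-6.1, -7.3-6.1] = [-19.500,1.700,-13.400]
hi = A.hi+B.hi = [-3.8+6.1, 17.4+6.1, 2.3+6.1] = [2.300,23.500,8.400]
diag = √(21.8²+21.8²+21.8²) = √1425.72 = 37.759

min=[-19.500,1.700,-13.400] max=[2.300,23.500,8.400] diag=37.759


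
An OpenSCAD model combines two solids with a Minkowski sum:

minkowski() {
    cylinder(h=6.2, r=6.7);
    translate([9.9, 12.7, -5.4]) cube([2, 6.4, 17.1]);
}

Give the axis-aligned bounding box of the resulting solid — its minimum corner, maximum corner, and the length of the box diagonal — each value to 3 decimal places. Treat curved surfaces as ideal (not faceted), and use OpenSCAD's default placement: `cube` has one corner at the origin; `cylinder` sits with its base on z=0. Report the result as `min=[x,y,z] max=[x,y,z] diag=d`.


A = translate([9.9, 12.7, -5.4]) cube([2, 6.4, 17.1]) → bbox [9.9,12.7,-5.4] .. [11.9,19.1,11.7]
B = cylinder(h=6.2, r=6.7) → bbox [-6.7,-6.7,0] .. [6.7,6.7,6.2]
lo = A.lo+B.lo = [9.9-6.7, 12.7-6.7, -5.4+0] = [3.200,6.000,-5.400]
hi = A.hi+B.hi = [11.9+6.7, 19.1+6.7, 11.7+6.2] = [18.600,25.800,17.900]
diag = √(15.4²+19.8²+23.3²) = √1172.09 = 34.236

min=[3.200,6.000,-5.400] max=[18.600,25.800,17.900] diag=34.236


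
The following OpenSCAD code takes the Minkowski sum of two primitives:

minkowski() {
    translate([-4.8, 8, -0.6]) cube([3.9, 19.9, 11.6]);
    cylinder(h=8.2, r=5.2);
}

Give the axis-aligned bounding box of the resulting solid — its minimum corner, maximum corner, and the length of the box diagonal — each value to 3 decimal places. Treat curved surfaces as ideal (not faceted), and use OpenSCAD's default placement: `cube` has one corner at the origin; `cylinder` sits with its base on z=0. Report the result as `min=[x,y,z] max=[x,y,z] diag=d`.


A = translate([-4.8, 8, -0.6]) cube([3.9, 19.9, 11.6]) → bbox [-4.8,8,-0.6] .. [-0.9,27.9,11]
B = cylinder(h=8.2, r=5.2) → bbox [-5.2,-5.2,0] .. [5.2,5.2,8.2]
lo = A.lo+B.lo = [-4.8-5.2, 8-5.2, -0.6+0] = [-10.000,2.800,-0.600]
hi = A.hi+B.hi = [-0.9+5.2, 27.9+5.2, 11+8.2] = [4.300,33.100,19.200]
diag = √(14.3²+30.3²+19.8²) = √1514.62 = 38.918

min=[-10.000,2.800,-0.600] max=[4.300,33.100,19.200] diag=38.918


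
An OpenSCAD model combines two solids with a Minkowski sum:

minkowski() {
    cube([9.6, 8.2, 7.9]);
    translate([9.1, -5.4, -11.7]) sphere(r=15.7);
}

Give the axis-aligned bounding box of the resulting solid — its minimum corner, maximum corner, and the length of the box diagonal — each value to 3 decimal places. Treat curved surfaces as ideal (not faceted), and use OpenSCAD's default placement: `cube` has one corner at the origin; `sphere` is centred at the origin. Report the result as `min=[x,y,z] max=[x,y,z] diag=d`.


A = translate([9.1, -5.4, -11.7]) sphere(r=15.7) → bbox [-6.6,-21.1,-27.4] .. [24.8,10.3,4]
B = cube([9.6, 8.2, 7.9]) → bbox [0,0,0] .. [9.6,8.2,7.9]
lo = A.lo+B.lo = [-6.6+0, -21.1+0, -27.4+0] = [-6.600,-21.100,-27.400]
hi = A.hi+B.hi = [24.8+9.6, 10.3+8.2, 4+7.9] = [34.400,18.500,11.900]
diag = √(41²+39.6²+39.3²) = √4793.65 = 69.236

min=[-6.600,-21.100,-27.400] max=[34.400,18.500,11.900] diag=69.236


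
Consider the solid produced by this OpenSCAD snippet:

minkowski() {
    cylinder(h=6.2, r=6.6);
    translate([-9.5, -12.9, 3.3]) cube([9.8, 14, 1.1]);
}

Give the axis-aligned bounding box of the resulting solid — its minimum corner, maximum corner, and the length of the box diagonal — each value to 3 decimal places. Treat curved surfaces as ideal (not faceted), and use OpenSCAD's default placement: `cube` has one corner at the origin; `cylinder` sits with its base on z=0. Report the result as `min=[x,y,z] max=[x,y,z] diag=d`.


A = translate([-9.5, -12.9, 3.3]) cube([9.8, 14, 1.1]) → bbox [-9.5,-12.9,3.3] .. [0.3,1.1,4.4]
B = cylinder(h=6.2, r=6.6) → bbox [-6.6,-6.6,0] .. [6.6,6.6,6.2]
lo = A.lo+B.lo = [-9.5-6.6, -12.9-6.6, 3.3+0] = [-16.100,-19.500,3.300]
hi = A.hi+B.hi = [0.3+6.6, 1.1+6.6, 4.4+6.2] = [6.900,7.700,10.600]
diag = √(23²+27.2²+7.3²) = √1322.13 = 36.361

min=[-16.100,-19.500,3.300] max=[6.900,7.700,10.600] diag=36.361


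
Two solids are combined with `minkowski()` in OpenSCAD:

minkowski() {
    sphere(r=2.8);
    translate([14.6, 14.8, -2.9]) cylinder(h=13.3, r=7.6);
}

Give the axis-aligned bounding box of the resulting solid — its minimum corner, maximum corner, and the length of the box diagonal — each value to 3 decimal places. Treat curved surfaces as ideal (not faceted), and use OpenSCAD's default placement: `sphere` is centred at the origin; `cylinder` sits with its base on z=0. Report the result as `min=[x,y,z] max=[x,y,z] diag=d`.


A = translate([14.6, 14.8, -2.9]) cylinder(h=13.3, r=7.6) → bbox [7,7.2,-2.9] .. [22.2,22.4,10.4]
B = sphere(r=2.8) → bbox [-2.8,-2.8,-2.8] .. [2.8,2.8,2.8]
lo = A.lo+B.lo = [7-2.8, 7.2-2.8, -2.9-2.8] = [4.200,4.400,-5.700]
hi = A.hi+B.hi = [22.2+2.8, 22.4+2.8, 10.4+2.8] = [25.000,25.200,13.200]
diag = √(20.8²+20.8²+18.9²) = √1222.49 = 34.964

min=[4.200,4.400,-5.700] max=[25.000,25.200,13.200] diag=34.964


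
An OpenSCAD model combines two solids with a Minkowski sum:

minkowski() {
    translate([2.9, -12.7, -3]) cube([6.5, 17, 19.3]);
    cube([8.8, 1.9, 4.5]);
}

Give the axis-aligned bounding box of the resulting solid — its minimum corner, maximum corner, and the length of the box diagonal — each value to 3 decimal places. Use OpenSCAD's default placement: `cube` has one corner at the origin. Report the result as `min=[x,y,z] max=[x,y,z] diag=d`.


min=[2.900,-12.700,-3.000] max=[18.200,6.200,20.800] diag=34.026

A = translate([2.9, -12.7, -3]) cube([6.5, 17, 19.3]) → bbox [2.9,-12.7,-3] .. [9.4,4.3,16.3]
B = cube([8.8, 1.9, 4.5]) → bbox [0,0,0] .. [8.8,1.9,4.5]
lo = A.lo+B.lo = [2.9+0, -12.7+0, -3+0] = [2.900,-12.700,-3.000]
hi = A.hi+B.hi = [9.4+8.8, 4.3+1.9, 16.3+4.5] = [18.200,6.200,20.800]
diag = √(15.3²+18.9²+23.8²) = √1157.74 = 34.026


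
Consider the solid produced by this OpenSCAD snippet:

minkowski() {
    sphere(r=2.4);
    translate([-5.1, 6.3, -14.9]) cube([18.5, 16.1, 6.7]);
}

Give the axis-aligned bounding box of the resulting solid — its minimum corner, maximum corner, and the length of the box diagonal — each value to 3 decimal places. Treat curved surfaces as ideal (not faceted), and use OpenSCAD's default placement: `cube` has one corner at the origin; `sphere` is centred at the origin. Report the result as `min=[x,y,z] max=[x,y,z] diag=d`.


min=[-7.500,3.900,-17.300] max=[15.800,24.800,-5.800] diag=33.346

A = translate([-5.1, 6.3, -14.9]) cube([18.5, 16.1, 6.7]) → bbox [-5.1,6.3,-14.9] .. [13.4,22.4,-8.2]
B = sphere(r=2.4) → bbox [-2.4,-2.4,-2.4] .. [2.4,2.4,2.4]
lo = A.lo+B.lo = [-5.1-2.4, 6.3-2.4, -14.9-2.4] = [-7.500,3.900,-17.300]
hi = A.hi+B.hi = [13.4+2.4, 22.4+2.4, -8.2+2.4] = [15.800,24.800,-5.800]
diag = √(23.3²+20.9²+11.5²) = √1111.95 = 33.346


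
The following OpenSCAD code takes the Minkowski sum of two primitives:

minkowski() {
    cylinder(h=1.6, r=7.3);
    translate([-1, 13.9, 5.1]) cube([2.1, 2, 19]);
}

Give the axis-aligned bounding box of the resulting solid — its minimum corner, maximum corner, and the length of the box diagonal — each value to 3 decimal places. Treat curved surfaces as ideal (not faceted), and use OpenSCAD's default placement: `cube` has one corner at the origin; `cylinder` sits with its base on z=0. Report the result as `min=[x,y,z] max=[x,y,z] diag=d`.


min=[-8.300,6.600,5.100] max=[8.400,23.200,25.700] diag=31.286

A = translate([-1, 13.9, 5.1]) cube([2.1, 2, 19]) → bbox [-1,13.9,5.1] .. [1.1,15.9,24.1]
B = cylinder(h=1.6, r=7.3) → bbox [-7.3,-7.3,0] .. [7.3,7.3,1.6]
lo = A.lo+B.lo = [-1-7.3, 13.9-7.3, 5.1+0] = [-8.300,6.600,5.100]
hi = A.hi+B.hi = [1.1+7.3, 15.9+7.3, 24.1+1.6] = [8.400,23.200,25.700]
diag = √(16.7²+16.6²+20.6²) = √978.81 = 31.286


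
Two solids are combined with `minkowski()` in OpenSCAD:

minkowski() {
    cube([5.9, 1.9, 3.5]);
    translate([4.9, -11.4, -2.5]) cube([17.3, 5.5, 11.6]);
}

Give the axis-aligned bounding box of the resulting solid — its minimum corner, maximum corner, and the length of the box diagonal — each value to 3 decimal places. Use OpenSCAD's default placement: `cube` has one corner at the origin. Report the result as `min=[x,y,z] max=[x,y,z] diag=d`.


min=[4.900,-11.400,-2.500] max=[28.100,-4.000,12.600] diag=28.653

A = translate([4.9, -11.4, -2.5]) cube([17.3, 5.5, 11.6]) → bbox [4.9,-11.4,-2.5] .. [22.2,-5.9,9.1]
B = cube([5.9, 1.9, 3.5]) → bbox [0,0,0] .. [5.9,1.9,3.5]
lo = A.lo+B.lo = [4.9+0, -11.4+0, -2.5+0] = [4.900,-11.400,-2.500]
hi = A.hi+B.hi = [22.2+5.9, -5.9+1.9, 9.1+3.5] = [28.100,-4.000,12.600]
diag = √(23.2²+7.4²+15.1²) = √821.01 = 28.653


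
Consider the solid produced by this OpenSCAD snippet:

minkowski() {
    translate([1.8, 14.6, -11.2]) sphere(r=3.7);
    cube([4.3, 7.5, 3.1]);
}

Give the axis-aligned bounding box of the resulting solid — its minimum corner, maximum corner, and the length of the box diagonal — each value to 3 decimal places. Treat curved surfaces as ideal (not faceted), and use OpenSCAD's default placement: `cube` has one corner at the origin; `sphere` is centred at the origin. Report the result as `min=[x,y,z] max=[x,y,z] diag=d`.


min=[-1.900,10.900,-14.900] max=[9.800,25.800,-4.400] diag=21.660

A = translate([1.8, 14.6, -11.2]) sphere(r=3.7) → bbox [-1.9,10.9,-14.9] .. [5.5,18.3,-7.5]
B = cube([4.3, 7.5, 3.1]) → bbox [0,0,0] .. [4.3,7.5,3.1]
lo = A.lo+B.lo = [-1.9+0, 10.9+0, -14.9+0] = [-1.900,10.900,-14.900]
hi = A.hi+B.hi = [5.5+4.3, 18.3+7.5, -7.5+3.1] = [9.800,25.800,-4.400]
diag = √(11.7²+14.9²+10.5²) = √469.15 = 21.660


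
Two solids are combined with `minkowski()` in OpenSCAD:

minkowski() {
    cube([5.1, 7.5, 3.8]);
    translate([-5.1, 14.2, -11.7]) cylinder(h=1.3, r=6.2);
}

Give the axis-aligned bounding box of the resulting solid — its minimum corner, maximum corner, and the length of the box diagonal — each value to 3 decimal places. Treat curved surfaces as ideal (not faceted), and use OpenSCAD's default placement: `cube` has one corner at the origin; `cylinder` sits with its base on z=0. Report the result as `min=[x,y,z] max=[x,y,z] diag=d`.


min=[-11.300,8.000,-11.700] max=[6.200,27.900,-6.600] diag=26.986

A = translate([-5.1, 14.2, -11.7]) cylinder(h=1.3, r=6.2) → bbox [-11.3,8,-11.7] .. [1.1,20.4,-10.4]
B = cube([5.1, 7.5, 3.8]) → bbox [0,0,0] .. [5.1,7.5,3.8]
lo = A.lo+B.lo = [-11.3+0, 8+0, -11.7+0] = [-11.300,8.000,-11.700]
hi = A.hi+B.hi = [1.1+5.1, 20.4+7.5, -10.4+3.8] = [6.200,27.900,-6.600]
diag = √(17.5²+19.9²+5.1²) = √728.27 = 26.986
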